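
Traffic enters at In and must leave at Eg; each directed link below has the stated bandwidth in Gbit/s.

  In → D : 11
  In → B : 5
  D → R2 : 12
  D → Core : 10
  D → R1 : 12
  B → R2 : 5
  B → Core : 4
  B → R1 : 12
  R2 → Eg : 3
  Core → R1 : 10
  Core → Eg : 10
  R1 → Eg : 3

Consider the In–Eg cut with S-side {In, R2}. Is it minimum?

No — its capacity is 19, but the minimum cut has capacity 16.

Given cut capacity: 11 + 5 + 3 = 19.
Augment In→D→R2→Eg: bottleneck 3, flow now 3.
Augment In→D→Core→Eg: bottleneck 8, flow now 11.
Augment In→B→Core→Eg: bottleneck 2, flow now 13.
Augment In→B→R1→Eg: bottleneck 3, flow now 16.
No augmenting path remains; maximum flow = 16.
In the residual graph, reachable from In: {In}.
Min-cut edges: In→D (11), In→B (5); capacity 11 + 5 = 16.
Cut capacity 19 exceeds the max flow 16, so it is not minimum.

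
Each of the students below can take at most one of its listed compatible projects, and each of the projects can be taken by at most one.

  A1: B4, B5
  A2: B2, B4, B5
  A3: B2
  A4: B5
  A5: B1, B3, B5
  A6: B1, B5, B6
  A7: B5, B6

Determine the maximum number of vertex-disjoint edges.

6

Unit-capacity flow: source→left, listed edges, right→sink; max matching = max flow.
Augmenting path A1→B4 (+1); matched 1.
Augmenting path A2→B2 (+1); matched 2.
Augmenting path A4→B5 (+1); matched 3.
Augmenting path A5→B1 (+1); matched 4.
Augmenting path A6→B6 (+1); matched 5.
Augmenting path A7→B6→A6→B1→A5→B3 (+1); matched 6.
No augmenting path remains; maximum matching = 6.
König certificate: {A5, A6, A7, B2, B4, B5} is a vertex cover of size 6 (every listed pair touches it), so no matching can be larger.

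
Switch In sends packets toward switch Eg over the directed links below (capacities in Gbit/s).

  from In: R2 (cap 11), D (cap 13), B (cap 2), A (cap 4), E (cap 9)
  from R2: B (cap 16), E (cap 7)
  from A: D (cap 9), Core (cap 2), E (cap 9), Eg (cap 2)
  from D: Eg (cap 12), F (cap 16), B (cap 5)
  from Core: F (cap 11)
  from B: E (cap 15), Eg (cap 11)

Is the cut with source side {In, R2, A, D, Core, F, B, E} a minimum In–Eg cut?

Yes — it is a minimum cut (capacity 25).

Given cut capacity: 2 + 12 + 11 = 25.
Augment In→A→Eg: bottleneck 2, flow now 2.
Augment In→D→Eg: bottleneck 12, flow now 14.
Augment In→B→Eg: bottleneck 2, flow now 16.
Augment In→R2→B→Eg: bottleneck 9, flow now 25.
No augmenting path remains; maximum flow = 25.
Cut capacity 25 equals the max flow, so it is a minimum cut.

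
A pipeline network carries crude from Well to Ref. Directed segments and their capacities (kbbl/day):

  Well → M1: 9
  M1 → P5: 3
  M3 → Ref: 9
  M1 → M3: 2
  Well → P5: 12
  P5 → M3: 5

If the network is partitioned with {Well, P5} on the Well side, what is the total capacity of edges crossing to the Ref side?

14

Edges leaving {Well, P5}: Well→M1 (9), P5→M3 (5).
Cut capacity = 9 + 5 = 14.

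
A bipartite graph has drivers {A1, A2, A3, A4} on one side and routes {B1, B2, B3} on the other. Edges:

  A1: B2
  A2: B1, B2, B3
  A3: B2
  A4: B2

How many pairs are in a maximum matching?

Unit-capacity flow: source→left, listed edges, right→sink; max matching = max flow.
Augmenting path A1→B2 (+1); matched 1.
Augmenting path A2→B1 (+1); matched 2.
No augmenting path remains; maximum matching = 2.
König certificate: {A2, B2} is a vertex cover of size 2 (every listed pair touches it), so no matching can be larger.

2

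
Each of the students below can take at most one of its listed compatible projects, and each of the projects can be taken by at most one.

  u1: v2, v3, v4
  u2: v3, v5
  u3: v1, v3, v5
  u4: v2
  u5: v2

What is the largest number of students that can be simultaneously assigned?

4

Unit-capacity flow: source→left, listed edges, right→sink; max matching = max flow.
Augmenting path u1→v2 (+1); matched 1.
Augmenting path u2→v3 (+1); matched 2.
Augmenting path u3→v1 (+1); matched 3.
Augmenting path u4→v2→u1→v4 (+1); matched 4.
No augmenting path remains; maximum matching = 4.
König certificate: {u1, u2, u3, v2} is a vertex cover of size 4 (every listed pair touches it), so no matching can be larger.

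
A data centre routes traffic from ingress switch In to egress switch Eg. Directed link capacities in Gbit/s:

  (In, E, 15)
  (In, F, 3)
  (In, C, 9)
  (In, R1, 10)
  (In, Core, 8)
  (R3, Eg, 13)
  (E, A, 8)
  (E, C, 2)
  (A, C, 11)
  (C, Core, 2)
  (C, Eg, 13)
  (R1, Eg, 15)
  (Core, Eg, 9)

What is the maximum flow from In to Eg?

Augment In→C→Eg: bottleneck 9, flow now 9.
Augment In→R1→Eg: bottleneck 10, flow now 19.
Augment In→Core→Eg: bottleneck 8, flow now 27.
Augment In→E→C→Eg: bottleneck 2, flow now 29.
Augment In→E→A→C→Eg: bottleneck 2, flow now 31.
Augment In→E→A→C→Core→Eg: bottleneck 1, flow now 32.
No augmenting path remains; maximum flow = 32.
In the residual graph, reachable from In: {In, E, F, A, C, Core}.
Min-cut edges: In→R1 (10), C→Eg (13), Core→Eg (9); capacity 10 + 13 + 9 = 32.
This cut is saturated, so no flow can exceed 32.

32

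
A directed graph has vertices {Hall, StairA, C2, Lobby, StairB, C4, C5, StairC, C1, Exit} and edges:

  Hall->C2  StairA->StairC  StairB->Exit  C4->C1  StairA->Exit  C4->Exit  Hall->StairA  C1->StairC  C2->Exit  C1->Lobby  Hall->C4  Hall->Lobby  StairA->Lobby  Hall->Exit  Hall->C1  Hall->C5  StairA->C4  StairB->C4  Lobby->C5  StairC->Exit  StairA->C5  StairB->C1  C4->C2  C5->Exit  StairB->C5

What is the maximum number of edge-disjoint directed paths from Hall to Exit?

6

Assign every edge capacity 1; by Menger, the answer equals the max flow.
Path Hall→Exit (+1); total 1.
Path Hall→StairA→Exit (+1); total 2.
Path Hall→C2→Exit (+1); total 3.
Path Hall→C4→Exit (+1); total 4.
Path Hall→C5→Exit (+1); total 5.
Path Hall→C1→StairC→Exit (+1); total 6.
No residual Hall→Exit path; max flow = 6.
Certifying cut of size 6: {C5→Exit, Hall→C1, Hall→C2, Hall→C4, Hall→Exit, Hall→StairA}.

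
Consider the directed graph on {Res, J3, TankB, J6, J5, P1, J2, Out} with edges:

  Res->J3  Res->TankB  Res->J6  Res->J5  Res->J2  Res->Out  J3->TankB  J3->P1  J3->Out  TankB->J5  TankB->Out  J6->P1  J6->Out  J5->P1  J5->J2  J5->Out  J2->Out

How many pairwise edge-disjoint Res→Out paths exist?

6

Assign every edge capacity 1; by Menger, the answer equals the max flow.
Path Res→Out (+1); total 1.
Path Res→J3→Out (+1); total 2.
Path Res→TankB→Out (+1); total 3.
Path Res→J6→Out (+1); total 4.
Path Res→J5→Out (+1); total 5.
Path Res→J2→Out (+1); total 6.
No residual Res→Out path; max flow = 6.
Certifying cut of size 6: {Res→J2, Res→J3, Res→J5, Res→J6, Res→Out, Res→TankB}.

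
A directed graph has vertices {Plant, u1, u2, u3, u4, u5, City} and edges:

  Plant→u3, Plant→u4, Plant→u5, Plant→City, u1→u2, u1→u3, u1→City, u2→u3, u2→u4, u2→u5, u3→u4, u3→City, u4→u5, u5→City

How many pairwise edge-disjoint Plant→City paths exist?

Assign every edge capacity 1; by Menger, the answer equals the max flow.
Path Plant→City (+1); total 1.
Path Plant→u3→City (+1); total 2.
Path Plant→u5→City (+1); total 3.
No residual Plant→City path; max flow = 3.
Certifying cut of size 3: {Plant→City, Plant→u3, u5→City}.

3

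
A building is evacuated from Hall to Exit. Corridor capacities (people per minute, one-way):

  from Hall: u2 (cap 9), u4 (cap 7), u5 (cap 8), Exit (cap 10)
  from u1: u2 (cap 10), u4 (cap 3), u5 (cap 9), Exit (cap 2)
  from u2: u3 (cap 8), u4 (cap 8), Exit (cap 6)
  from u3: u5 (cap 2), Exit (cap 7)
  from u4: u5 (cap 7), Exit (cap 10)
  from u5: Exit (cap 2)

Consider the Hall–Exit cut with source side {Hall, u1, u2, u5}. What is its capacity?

Edges leaving {Hall, u1, u2, u5}: Hall→u4 (7), Hall→Exit (10), u1→u4 (3), u1→Exit (2), u2→u3 (8), u2→u4 (8), u2→Exit (6), u5→Exit (2).
Cut capacity = 7 + 10 + 3 + 2 + 8 + 8 + 6 + 2 = 46.

46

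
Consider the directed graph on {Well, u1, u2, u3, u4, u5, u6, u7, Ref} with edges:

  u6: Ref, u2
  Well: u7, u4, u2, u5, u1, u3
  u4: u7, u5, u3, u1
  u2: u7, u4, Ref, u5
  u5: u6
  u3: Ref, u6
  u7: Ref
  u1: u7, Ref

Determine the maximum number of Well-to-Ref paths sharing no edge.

Assign every edge capacity 1; by Menger, the answer equals the max flow.
Path Well→u1→Ref (+1); total 1.
Path Well→u2→Ref (+1); total 2.
Path Well→u3→Ref (+1); total 3.
Path Well→u7→Ref (+1); total 4.
Path Well→u5→u6→Ref (+1); total 5.
No residual Well→Ref path; max flow = 5.
Certifying cut of size 5: {u1→Ref, u2→Ref, u3→Ref, u6→Ref, u7→Ref}.

5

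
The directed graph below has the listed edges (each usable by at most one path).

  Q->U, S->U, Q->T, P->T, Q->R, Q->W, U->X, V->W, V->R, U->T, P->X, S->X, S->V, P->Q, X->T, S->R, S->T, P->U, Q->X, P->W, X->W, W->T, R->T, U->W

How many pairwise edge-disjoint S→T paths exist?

5

Assign every edge capacity 1; by Menger, the answer equals the max flow.
Path S→T (+1); total 1.
Path S→R→T (+1); total 2.
Path S→U→T (+1); total 3.
Path S→X→T (+1); total 4.
Path S→V→W→T (+1); total 5.
No residual S→T path; max flow = 5.
Certifying cut of size 5: {S→R, S→T, S→U, S→V, S→X}.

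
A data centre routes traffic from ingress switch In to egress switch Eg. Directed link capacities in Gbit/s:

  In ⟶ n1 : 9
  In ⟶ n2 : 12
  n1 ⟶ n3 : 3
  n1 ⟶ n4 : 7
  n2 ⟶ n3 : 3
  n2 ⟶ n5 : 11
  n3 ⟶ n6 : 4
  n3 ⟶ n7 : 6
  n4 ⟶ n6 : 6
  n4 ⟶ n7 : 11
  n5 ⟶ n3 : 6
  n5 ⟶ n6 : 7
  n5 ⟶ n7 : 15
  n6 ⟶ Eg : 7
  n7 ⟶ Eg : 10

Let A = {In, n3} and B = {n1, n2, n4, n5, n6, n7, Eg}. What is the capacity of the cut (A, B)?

Edges leaving {In, n3}: In→n1 (9), In→n2 (12), n3→n6 (4), n3→n7 (6).
Cut capacity = 9 + 12 + 4 + 6 = 31.

31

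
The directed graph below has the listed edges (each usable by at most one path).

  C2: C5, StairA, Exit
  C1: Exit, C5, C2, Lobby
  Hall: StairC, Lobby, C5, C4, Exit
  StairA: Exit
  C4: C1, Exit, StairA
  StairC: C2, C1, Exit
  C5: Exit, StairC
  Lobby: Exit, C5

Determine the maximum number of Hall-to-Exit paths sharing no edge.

Assign every edge capacity 1; by Menger, the answer equals the max flow.
Path Hall→Exit (+1); total 1.
Path Hall→C4→Exit (+1); total 2.
Path Hall→StairC→Exit (+1); total 3.
Path Hall→Lobby→Exit (+1); total 4.
Path Hall→C5→Exit (+1); total 5.
No residual Hall→Exit path; max flow = 5.
Certifying cut of size 5: {Hall→C4, Hall→C5, Hall→Exit, Hall→Lobby, Hall→StairC}.

5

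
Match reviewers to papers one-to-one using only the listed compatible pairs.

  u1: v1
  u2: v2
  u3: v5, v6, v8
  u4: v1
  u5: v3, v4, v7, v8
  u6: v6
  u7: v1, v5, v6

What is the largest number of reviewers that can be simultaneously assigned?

6

Unit-capacity flow: source→left, listed edges, right→sink; max matching = max flow.
Augmenting path u1→v1 (+1); matched 1.
Augmenting path u2→v2 (+1); matched 2.
Augmenting path u3→v5 (+1); matched 3.
Augmenting path u5→v3 (+1); matched 4.
Augmenting path u6→v6 (+1); matched 5.
Augmenting path u7→v5→u3→v8 (+1); matched 6.
No augmenting path remains; maximum matching = 6.
König certificate: {u2, u3, u5, u6, u7, v1} is a vertex cover of size 6 (every listed pair touches it), so no matching can be larger.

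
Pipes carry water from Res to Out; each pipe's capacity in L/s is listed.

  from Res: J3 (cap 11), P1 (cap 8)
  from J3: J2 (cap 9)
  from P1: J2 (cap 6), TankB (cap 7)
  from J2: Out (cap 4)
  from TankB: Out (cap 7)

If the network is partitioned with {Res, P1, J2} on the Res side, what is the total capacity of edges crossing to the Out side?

Edges leaving {Res, P1, J2}: Res→J3 (11), P1→TankB (7), J2→Out (4).
Cut capacity = 11 + 7 + 4 = 22.

22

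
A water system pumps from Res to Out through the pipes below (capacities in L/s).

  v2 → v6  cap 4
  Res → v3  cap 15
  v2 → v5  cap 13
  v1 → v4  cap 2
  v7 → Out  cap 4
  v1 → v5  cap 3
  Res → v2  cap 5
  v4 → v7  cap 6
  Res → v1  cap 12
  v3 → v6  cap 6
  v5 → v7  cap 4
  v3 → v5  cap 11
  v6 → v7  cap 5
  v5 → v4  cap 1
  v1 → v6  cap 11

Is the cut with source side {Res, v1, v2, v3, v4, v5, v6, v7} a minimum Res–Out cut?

Yes — it is a minimum cut (capacity 4).

Given cut capacity: 4 = 4.
Augment Res→v1→v4→v7→Out: bottleneck 2, flow now 2.
Augment Res→v1→v5→v7→Out: bottleneck 2, flow now 4.
No augmenting path remains; maximum flow = 4.
Cut capacity 4 equals the max flow, so it is a minimum cut.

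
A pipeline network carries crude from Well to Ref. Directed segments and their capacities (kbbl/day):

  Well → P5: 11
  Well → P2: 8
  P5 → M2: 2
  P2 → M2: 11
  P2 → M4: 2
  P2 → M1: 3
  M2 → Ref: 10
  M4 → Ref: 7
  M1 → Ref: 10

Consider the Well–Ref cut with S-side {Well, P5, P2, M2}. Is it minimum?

Given cut capacity: 2 + 3 + 10 = 15.
Augment Well→P5→M2→Ref: bottleneck 2, flow now 2.
Augment Well→P2→M2→Ref: bottleneck 8, flow now 10.
No augmenting path remains; maximum flow = 10.
In the residual graph, reachable from Well: {Well, P5}.
Min-cut edges: Well→P2 (8), P5→M2 (2); capacity 8 + 2 = 10.
Cut capacity 15 exceeds the max flow 10, so it is not minimum.

No — its capacity is 15, but the minimum cut has capacity 10.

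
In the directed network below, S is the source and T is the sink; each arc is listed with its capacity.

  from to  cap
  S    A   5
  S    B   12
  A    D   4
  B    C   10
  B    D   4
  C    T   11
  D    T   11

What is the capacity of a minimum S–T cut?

Augment S→A→D→T: bottleneck 4, flow now 4.
Augment S→B→C→T: bottleneck 10, flow now 14.
Augment S→B→D→T: bottleneck 2, flow now 16.
No augmenting path remains; maximum flow = 16.
By max-flow min-cut, the minimum cut capacity equals the max flow.
In the residual graph, reachable from S: {S, A}.
Min-cut edges: S→B (12), A→D (4); capacity 12 + 4 = 16.

16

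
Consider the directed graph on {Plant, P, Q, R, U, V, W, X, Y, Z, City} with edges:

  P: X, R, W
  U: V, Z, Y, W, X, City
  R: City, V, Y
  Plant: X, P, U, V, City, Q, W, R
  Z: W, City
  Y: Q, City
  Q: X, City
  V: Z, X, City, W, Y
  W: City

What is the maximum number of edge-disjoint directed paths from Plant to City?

Assign every edge capacity 1; by Menger, the answer equals the max flow.
Path Plant→City (+1); total 1.
Path Plant→Q→City (+1); total 2.
Path Plant→R→City (+1); total 3.
Path Plant→U→City (+1); total 4.
Path Plant→V→City (+1); total 5.
Path Plant→W→City (+1); total 6.
Path Plant→P→R→Y→City (+1); total 7.
No residual Plant→City path; max flow = 7.
Certifying cut of size 7: {Plant→City, Plant→P, Plant→Q, Plant→R, Plant→U, Plant→V, Plant→W}.

7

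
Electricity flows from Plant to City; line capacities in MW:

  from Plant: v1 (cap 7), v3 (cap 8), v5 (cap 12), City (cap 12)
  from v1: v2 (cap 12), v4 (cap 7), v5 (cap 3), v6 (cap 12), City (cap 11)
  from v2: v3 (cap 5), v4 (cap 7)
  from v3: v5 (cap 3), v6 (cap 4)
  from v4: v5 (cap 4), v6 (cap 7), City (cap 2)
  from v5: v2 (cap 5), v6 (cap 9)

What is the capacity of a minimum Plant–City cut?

21

Augment Plant→City: bottleneck 12, flow now 12.
Augment Plant→v1→City: bottleneck 7, flow now 19.
Augment Plant→v5→v2→v4→City: bottleneck 2, flow now 21.
No augmenting path remains; maximum flow = 21.
By max-flow min-cut, the minimum cut capacity equals the max flow.
In the residual graph, reachable from Plant: {Plant, v2, v3, v4, v5, v6}.
Min-cut edges: Plant→v1 (7), Plant→City (12), v4→City (2); capacity 7 + 12 + 2 = 21.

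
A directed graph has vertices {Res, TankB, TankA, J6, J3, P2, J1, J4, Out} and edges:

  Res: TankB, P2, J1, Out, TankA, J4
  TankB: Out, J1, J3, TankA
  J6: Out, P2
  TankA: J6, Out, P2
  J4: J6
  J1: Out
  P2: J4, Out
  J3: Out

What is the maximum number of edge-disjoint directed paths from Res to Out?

Assign every edge capacity 1; by Menger, the answer equals the max flow.
Path Res→Out (+1); total 1.
Path Res→TankB→Out (+1); total 2.
Path Res→TankA→Out (+1); total 3.
Path Res→P2→Out (+1); total 4.
Path Res→J1→Out (+1); total 5.
Path Res→J4→J6→Out (+1); total 6.
No residual Res→Out path; max flow = 6.
Certifying cut of size 6: {Res→J1, Res→J4, Res→Out, Res→P2, Res→TankA, Res→TankB}.

6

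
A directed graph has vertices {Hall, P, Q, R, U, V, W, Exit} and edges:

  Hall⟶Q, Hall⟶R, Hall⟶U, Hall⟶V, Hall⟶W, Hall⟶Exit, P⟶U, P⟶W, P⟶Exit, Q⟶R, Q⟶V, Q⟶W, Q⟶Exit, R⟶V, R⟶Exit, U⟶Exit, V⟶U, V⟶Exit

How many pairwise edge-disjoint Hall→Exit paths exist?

Assign every edge capacity 1; by Menger, the answer equals the max flow.
Path Hall→Exit (+1); total 1.
Path Hall→Q→Exit (+1); total 2.
Path Hall→R→Exit (+1); total 3.
Path Hall→U→Exit (+1); total 4.
Path Hall→V→Exit (+1); total 5.
No residual Hall→Exit path; max flow = 5.
Certifying cut of size 5: {Hall→Exit, Hall→Q, Hall→R, Hall→U, Hall→V}.

5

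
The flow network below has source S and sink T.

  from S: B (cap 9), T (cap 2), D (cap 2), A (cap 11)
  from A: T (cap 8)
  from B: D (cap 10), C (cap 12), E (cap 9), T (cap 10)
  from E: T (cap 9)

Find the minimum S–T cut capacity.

Augment S→T: bottleneck 2, flow now 2.
Augment S→A→T: bottleneck 8, flow now 10.
Augment S→B→T: bottleneck 9, flow now 19.
No augmenting path remains; maximum flow = 19.
By max-flow min-cut, the minimum cut capacity equals the max flow.
In the residual graph, reachable from S: {S, A, D}.
Min-cut edges: S→B (9), S→T (2), A→T (8); capacity 9 + 2 + 8 = 19.

19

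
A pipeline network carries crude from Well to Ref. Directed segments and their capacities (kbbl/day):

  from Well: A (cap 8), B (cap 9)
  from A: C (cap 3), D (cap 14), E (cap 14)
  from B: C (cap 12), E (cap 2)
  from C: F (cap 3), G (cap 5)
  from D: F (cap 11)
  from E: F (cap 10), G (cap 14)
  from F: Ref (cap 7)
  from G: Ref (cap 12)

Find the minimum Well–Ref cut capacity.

17

Augment Well→A→C→F→Ref: bottleneck 3, flow now 3.
Augment Well→A→D→F→Ref: bottleneck 4, flow now 7.
Augment Well→A→E→G→Ref: bottleneck 1, flow now 8.
Augment Well→B→C→G→Ref: bottleneck 5, flow now 13.
Augment Well→B→E→G→Ref: bottleneck 2, flow now 15.
Augment Well→B→C→A→E→G→Ref: bottleneck 2, flow now 17. (uses reverse residual edge)
No augmenting path remains; maximum flow = 17.
By max-flow min-cut, the minimum cut capacity equals the max flow.
In the residual graph, reachable from Well: {Well}.
Min-cut edges: Well→A (8), Well→B (9); capacity 8 + 9 = 17.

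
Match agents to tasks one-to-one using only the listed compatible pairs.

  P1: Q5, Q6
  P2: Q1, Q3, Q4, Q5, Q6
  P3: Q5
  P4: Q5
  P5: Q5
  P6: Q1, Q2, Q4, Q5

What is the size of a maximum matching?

4

Unit-capacity flow: source→left, listed edges, right→sink; max matching = max flow.
Augmenting path P1→Q5 (+1); matched 1.
Augmenting path P2→Q1 (+1); matched 2.
Augmenting path P6→Q2 (+1); matched 3.
Augmenting path P3→Q5→P1→Q6 (+1); matched 4.
No augmenting path remains; maximum matching = 4.
König certificate: {P1, P2, P6, Q5} is a vertex cover of size 4 (every listed pair touches it), so no matching can be larger.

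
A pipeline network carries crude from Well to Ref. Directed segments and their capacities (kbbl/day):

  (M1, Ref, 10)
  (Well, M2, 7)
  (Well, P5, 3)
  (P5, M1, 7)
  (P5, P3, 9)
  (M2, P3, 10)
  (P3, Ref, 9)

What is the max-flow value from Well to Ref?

10

Augment Well→P5→P3→Ref: bottleneck 3, flow now 3.
Augment Well→M2→P3→Ref: bottleneck 6, flow now 9.
Augment Well→M2→P3→P5→M1→Ref: bottleneck 1, flow now 10. (uses reverse residual edge)
No augmenting path remains; maximum flow = 10.
In the residual graph, reachable from Well: {Well}.
Min-cut edges: Well→P5 (3), Well→M2 (7); capacity 3 + 7 = 10.
This cut is saturated, so no flow can exceed 10.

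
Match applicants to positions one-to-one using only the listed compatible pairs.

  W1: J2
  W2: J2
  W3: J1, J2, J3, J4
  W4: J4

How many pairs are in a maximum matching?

Unit-capacity flow: source→left, listed edges, right→sink; max matching = max flow.
Augmenting path W1→J2 (+1); matched 1.
Augmenting path W3→J1 (+1); matched 2.
Augmenting path W4→J4 (+1); matched 3.
No augmenting path remains; maximum matching = 3.
König certificate: {W3, W4, J2} is a vertex cover of size 3 (every listed pair touches it), so no matching can be larger.

3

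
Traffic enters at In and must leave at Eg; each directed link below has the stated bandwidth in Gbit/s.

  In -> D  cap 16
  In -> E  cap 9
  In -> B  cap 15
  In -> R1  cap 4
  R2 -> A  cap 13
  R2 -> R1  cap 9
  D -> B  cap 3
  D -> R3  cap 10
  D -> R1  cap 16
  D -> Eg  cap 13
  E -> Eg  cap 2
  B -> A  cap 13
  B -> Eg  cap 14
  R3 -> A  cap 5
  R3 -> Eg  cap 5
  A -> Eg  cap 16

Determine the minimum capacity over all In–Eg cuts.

33

Augment In→D→Eg: bottleneck 13, flow now 13.
Augment In→E→Eg: bottleneck 2, flow now 15.
Augment In→B→Eg: bottleneck 14, flow now 29.
Augment In→D→R3→Eg: bottleneck 3, flow now 32.
Augment In→B→A→Eg: bottleneck 1, flow now 33.
No augmenting path remains; maximum flow = 33.
By max-flow min-cut, the minimum cut capacity equals the max flow.
In the residual graph, reachable from In: {In, E, R1}.
Min-cut edges: In→D (16), In→B (15), E→Eg (2); capacity 16 + 15 + 2 = 33.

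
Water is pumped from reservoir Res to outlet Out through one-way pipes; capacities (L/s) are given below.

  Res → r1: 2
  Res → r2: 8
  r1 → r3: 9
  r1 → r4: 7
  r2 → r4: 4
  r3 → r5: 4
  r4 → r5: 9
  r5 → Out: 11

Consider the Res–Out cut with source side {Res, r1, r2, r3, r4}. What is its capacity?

13

Edges leaving {Res, r1, r2, r3, r4}: r3→r5 (4), r4→r5 (9).
Cut capacity = 4 + 9 = 13.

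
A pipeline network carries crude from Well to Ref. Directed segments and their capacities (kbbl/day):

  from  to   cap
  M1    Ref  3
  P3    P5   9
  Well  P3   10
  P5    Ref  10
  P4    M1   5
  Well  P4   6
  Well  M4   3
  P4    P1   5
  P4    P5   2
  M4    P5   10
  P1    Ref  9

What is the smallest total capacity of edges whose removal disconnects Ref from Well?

16

Augment Well→P3→P5→Ref: bottleneck 9, flow now 9.
Augment Well→M4→P5→Ref: bottleneck 1, flow now 10.
Augment Well→P4→P1→Ref: bottleneck 5, flow now 15.
Augment Well→P4→M1→Ref: bottleneck 1, flow now 16.
No augmenting path remains; maximum flow = 16.
By max-flow min-cut, the minimum cut capacity equals the max flow.
In the residual graph, reachable from Well: {Well, P3, M4, P5}.
Min-cut edges: Well→P4 (6), P5→Ref (10); capacity 6 + 10 = 16.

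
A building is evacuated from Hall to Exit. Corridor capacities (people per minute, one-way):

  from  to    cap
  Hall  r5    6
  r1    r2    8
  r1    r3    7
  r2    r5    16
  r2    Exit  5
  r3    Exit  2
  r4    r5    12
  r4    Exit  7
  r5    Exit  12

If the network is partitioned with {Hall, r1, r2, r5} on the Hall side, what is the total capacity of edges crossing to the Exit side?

Edges leaving {Hall, r1, r2, r5}: r1→r3 (7), r2→Exit (5), r5→Exit (12).
Cut capacity = 7 + 5 + 12 = 24.

24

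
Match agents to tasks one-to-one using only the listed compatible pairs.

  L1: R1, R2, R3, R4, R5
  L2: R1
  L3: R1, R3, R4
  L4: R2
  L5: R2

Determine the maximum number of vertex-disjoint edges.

4

Unit-capacity flow: source→left, listed edges, right→sink; max matching = max flow.
Augmenting path L1→R1 (+1); matched 1.
Augmenting path L3→R3 (+1); matched 2.
Augmenting path L4→R2 (+1); matched 3.
Augmenting path L2→R1→L1→R4 (+1); matched 4.
No augmenting path remains; maximum matching = 4.
König certificate: {L1, L2, L3, R2} is a vertex cover of size 4 (every listed pair touches it), so no matching can be larger.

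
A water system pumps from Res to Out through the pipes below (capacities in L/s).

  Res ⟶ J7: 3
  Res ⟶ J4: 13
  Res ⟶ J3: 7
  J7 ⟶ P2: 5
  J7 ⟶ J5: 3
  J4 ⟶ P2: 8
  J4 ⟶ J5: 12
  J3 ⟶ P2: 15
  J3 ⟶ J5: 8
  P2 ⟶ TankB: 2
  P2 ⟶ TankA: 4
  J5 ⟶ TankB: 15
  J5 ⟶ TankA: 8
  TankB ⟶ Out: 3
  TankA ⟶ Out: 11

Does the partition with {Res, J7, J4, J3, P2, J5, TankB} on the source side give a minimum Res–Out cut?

No — its capacity is 15, but the minimum cut has capacity 14.

Given cut capacity: 4 + 8 + 3 = 15.
Augment Res→J7→P2→TankB→Out: bottleneck 2, flow now 2.
Augment Res→J7→P2→TankA→Out: bottleneck 1, flow now 3.
Augment Res→J4→P2→TankA→Out: bottleneck 3, flow now 6.
Augment Res→J4→J5→TankB→Out: bottleneck 1, flow now 7.
Augment Res→J4→J5→TankA→Out: bottleneck 7, flow now 14.
No augmenting path remains; maximum flow = 14.
In the residual graph, reachable from Res: {Res, J7, J4, J3, P2, J5, TankB, TankA}.
Min-cut edges: TankB→Out (3), TankA→Out (11); capacity 3 + 11 = 14.
Cut capacity 15 exceeds the max flow 14, so it is not minimum.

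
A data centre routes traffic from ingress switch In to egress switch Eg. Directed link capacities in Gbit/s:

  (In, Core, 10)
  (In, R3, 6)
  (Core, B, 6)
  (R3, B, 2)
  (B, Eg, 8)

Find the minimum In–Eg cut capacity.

Augment In→Core→B→Eg: bottleneck 6, flow now 6.
Augment In→R3→B→Eg: bottleneck 2, flow now 8.
No augmenting path remains; maximum flow = 8.
By max-flow min-cut, the minimum cut capacity equals the max flow.
In the residual graph, reachable from In: {In, Core, R3}.
Min-cut edges: Core→B (6), R3→B (2); capacity 6 + 2 = 8.

8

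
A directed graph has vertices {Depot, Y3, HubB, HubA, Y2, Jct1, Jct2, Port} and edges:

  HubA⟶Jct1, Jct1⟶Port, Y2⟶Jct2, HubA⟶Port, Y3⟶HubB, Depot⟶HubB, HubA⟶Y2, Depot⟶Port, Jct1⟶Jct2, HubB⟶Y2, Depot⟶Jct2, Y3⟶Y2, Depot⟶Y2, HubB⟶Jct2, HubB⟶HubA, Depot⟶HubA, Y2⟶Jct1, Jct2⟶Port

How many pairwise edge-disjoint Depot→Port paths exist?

4

Assign every edge capacity 1; by Menger, the answer equals the max flow.
Path Depot→Port (+1); total 1.
Path Depot→HubA→Port (+1); total 2.
Path Depot→Jct2→Port (+1); total 3.
Path Depot→Y2→Jct1→Port (+1); total 4.
No residual Depot→Port path; max flow = 4.
Certifying cut of size 4: {Depot→Port, HubA→Port, Jct1→Port, Jct2→Port}.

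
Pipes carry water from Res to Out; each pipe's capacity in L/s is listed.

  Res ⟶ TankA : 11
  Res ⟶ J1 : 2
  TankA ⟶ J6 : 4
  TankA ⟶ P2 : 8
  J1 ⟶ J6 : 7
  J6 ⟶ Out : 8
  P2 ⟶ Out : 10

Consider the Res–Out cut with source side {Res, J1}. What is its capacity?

Edges leaving {Res, J1}: Res→TankA (11), J1→J6 (7).
Cut capacity = 11 + 7 = 18.

18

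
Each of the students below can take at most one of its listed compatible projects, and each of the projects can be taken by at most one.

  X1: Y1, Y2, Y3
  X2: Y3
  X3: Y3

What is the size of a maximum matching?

Unit-capacity flow: source→left, listed edges, right→sink; max matching = max flow.
Augmenting path X1→Y1 (+1); matched 1.
Augmenting path X2→Y3 (+1); matched 2.
No augmenting path remains; maximum matching = 2.
König certificate: {X1, Y3} is a vertex cover of size 2 (every listed pair touches it), so no matching can be larger.

2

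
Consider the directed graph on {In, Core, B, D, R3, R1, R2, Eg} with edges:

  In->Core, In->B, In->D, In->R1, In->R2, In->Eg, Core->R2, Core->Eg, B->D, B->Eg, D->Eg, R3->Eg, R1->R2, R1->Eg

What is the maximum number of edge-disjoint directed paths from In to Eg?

Assign every edge capacity 1; by Menger, the answer equals the max flow.
Path In→Eg (+1); total 1.
Path In→Core→Eg (+1); total 2.
Path In→B→Eg (+1); total 3.
Path In→D→Eg (+1); total 4.
Path In→R1→Eg (+1); total 5.
No residual In→Eg path; max flow = 5.
Certifying cut of size 5: {In→B, In→Core, In→D, In→Eg, In→R1}.

5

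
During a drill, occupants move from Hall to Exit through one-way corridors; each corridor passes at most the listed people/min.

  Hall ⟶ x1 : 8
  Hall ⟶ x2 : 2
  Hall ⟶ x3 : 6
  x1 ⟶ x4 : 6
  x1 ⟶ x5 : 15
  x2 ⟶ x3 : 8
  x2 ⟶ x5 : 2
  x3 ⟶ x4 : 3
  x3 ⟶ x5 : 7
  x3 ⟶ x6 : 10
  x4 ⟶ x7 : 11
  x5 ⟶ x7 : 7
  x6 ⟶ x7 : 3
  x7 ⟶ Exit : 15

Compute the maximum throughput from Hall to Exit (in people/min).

15

Augment Hall→x1→x4→x7→Exit: bottleneck 6, flow now 6.
Augment Hall→x1→x5→x7→Exit: bottleneck 2, flow now 8.
Augment Hall→x2→x5→x7→Exit: bottleneck 2, flow now 10.
Augment Hall→x3→x4→x7→Exit: bottleneck 3, flow now 13.
Augment Hall→x3→x5→x7→Exit: bottleneck 2, flow now 15.
No augmenting path remains; maximum flow = 15.
In the residual graph, reachable from Hall: {Hall, x1, x2, x3, x4, x5, x6, x7}.
Min-cut edges: x7→Exit (15); capacity 15 = 15.
This cut is saturated, so no flow can exceed 15.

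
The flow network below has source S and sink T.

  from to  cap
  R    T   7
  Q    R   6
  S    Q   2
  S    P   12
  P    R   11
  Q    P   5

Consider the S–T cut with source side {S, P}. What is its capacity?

Edges leaving {S, P}: S→Q (2), P→R (11).
Cut capacity = 2 + 11 = 13.

13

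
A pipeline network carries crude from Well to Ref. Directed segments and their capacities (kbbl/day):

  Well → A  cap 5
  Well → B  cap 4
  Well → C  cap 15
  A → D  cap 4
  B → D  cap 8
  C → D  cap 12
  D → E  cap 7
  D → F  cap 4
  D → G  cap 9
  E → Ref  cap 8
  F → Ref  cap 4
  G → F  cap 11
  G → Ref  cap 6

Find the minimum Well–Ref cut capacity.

Augment Well→A→D→E→Ref: bottleneck 4, flow now 4.
Augment Well→B→D→E→Ref: bottleneck 3, flow now 7.
Augment Well→B→D→F→Ref: bottleneck 1, flow now 8.
Augment Well→C→D→F→Ref: bottleneck 3, flow now 11.
Augment Well→C→D→G→Ref: bottleneck 6, flow now 17.
No augmenting path remains; maximum flow = 17.
By max-flow min-cut, the minimum cut capacity equals the max flow.
In the residual graph, reachable from Well: {Well, A, B, C, D, F, G}.
Min-cut edges: D→E (7), F→Ref (4), G→Ref (6); capacity 7 + 4 + 6 = 17.

17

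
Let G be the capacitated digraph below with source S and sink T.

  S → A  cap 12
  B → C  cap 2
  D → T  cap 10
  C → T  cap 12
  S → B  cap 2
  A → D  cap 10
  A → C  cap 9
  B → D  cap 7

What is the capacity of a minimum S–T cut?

Augment S→A→C→T: bottleneck 9, flow now 9.
Augment S→A→D→T: bottleneck 3, flow now 12.
Augment S→B→C→T: bottleneck 2, flow now 14.
No augmenting path remains; maximum flow = 14.
By max-flow min-cut, the minimum cut capacity equals the max flow.
In the residual graph, reachable from S: {S}.
Min-cut edges: S→A (12), S→B (2); capacity 12 + 2 = 14.

14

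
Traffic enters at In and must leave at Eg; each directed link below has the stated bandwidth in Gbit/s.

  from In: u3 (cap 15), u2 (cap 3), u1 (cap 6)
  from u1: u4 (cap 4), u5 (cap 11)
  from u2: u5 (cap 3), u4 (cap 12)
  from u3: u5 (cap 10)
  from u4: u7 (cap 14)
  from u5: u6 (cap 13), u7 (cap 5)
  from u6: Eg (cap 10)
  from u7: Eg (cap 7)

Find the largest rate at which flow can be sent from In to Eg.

17

Augment In→u1→u4→u7→Eg: bottleneck 4, flow now 4.
Augment In→u1→u5→u6→Eg: bottleneck 2, flow now 6.
Augment In→u2→u4→u7→Eg: bottleneck 3, flow now 9.
Augment In→u3→u5→u6→Eg: bottleneck 8, flow now 17.
No augmenting path remains; maximum flow = 17.
In the residual graph, reachable from In: {In, u1, u2, u3, u4, u5, u6, u7}.
Min-cut edges: u6→Eg (10), u7→Eg (7); capacity 10 + 7 = 17.
This cut is saturated, so no flow can exceed 17.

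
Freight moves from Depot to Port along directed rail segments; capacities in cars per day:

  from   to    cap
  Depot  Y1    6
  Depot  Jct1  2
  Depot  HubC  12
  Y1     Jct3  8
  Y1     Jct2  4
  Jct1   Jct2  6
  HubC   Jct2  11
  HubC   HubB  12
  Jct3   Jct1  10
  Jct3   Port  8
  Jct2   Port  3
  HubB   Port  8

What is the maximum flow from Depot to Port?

Augment Depot→Y1→Jct3→Port: bottleneck 6, flow now 6.
Augment Depot→Jct1→Jct2→Port: bottleneck 2, flow now 8.
Augment Depot→HubC→Jct2→Port: bottleneck 1, flow now 9.
Augment Depot→HubC→HubB→Port: bottleneck 8, flow now 17.
No augmenting path remains; maximum flow = 17.
In the residual graph, reachable from Depot: {Depot, Jct1, HubC, Jct2, HubB}.
Min-cut edges: Depot→Y1 (6), Jct2→Port (3), HubB→Port (8); capacity 6 + 3 + 8 = 17.
This cut is saturated, so no flow can exceed 17.

17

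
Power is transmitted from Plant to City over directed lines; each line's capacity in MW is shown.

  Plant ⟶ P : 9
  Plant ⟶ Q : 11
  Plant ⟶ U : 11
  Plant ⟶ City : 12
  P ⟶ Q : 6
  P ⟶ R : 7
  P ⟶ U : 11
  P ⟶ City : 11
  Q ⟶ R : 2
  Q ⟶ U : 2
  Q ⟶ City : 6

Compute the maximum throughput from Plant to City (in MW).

Augment Plant→City: bottleneck 12, flow now 12.
Augment Plant→P→City: bottleneck 9, flow now 21.
Augment Plant→Q→City: bottleneck 6, flow now 27.
No augmenting path remains; maximum flow = 27.
In the residual graph, reachable from Plant: {Plant, Q, R, U}.
Min-cut edges: Plant→P (9), Plant→City (12), Q→City (6); capacity 9 + 12 + 6 = 27.
This cut is saturated, so no flow can exceed 27.

27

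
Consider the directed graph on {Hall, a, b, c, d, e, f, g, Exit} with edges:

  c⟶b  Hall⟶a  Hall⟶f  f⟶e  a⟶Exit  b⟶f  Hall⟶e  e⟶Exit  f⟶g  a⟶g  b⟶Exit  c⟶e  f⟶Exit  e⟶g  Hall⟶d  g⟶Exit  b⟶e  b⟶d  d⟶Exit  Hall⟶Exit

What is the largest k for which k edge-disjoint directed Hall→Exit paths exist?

Assign every edge capacity 1; by Menger, the answer equals the max flow.
Path Hall→Exit (+1); total 1.
Path Hall→a→Exit (+1); total 2.
Path Hall→d→Exit (+1); total 3.
Path Hall→e→Exit (+1); total 4.
Path Hall→f→Exit (+1); total 5.
No residual Hall→Exit path; max flow = 5.
Certifying cut of size 5: {Hall→Exit, Hall→a, Hall→d, Hall→e, Hall→f}.

5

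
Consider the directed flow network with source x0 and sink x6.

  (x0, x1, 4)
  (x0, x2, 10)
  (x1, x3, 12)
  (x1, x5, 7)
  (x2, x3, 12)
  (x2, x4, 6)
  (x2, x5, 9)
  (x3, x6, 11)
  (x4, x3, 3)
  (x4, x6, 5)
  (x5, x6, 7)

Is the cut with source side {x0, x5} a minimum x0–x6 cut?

Given cut capacity: 4 + 10 + 7 = 21.
Augment x0→x1→x3→x6: bottleneck 4, flow now 4.
Augment x0→x2→x3→x6: bottleneck 7, flow now 11.
Augment x0→x2→x4→x6: bottleneck 3, flow now 14.
No augmenting path remains; maximum flow = 14.
In the residual graph, reachable from x0: {x0}.
Min-cut edges: x0→x1 (4), x0→x2 (10); capacity 4 + 10 = 14.
Cut capacity 21 exceeds the max flow 14, so it is not minimum.

No — its capacity is 21, but the minimum cut has capacity 14.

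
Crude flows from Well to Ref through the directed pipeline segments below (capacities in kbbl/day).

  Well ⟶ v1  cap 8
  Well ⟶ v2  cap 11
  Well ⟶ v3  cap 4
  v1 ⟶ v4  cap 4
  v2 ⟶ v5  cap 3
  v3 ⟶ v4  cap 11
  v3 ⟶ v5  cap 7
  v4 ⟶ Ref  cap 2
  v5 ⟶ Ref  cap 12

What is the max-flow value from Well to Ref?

Augment Well→v1→v4→Ref: bottleneck 2, flow now 2.
Augment Well→v2→v5→Ref: bottleneck 3, flow now 5.
Augment Well→v3→v5→Ref: bottleneck 4, flow now 9.
No augmenting path remains; maximum flow = 9.
In the residual graph, reachable from Well: {Well, v1, v2, v4}.
Min-cut edges: Well→v3 (4), v2→v5 (3), v4→Ref (2); capacity 4 + 3 + 2 = 9.
This cut is saturated, so no flow can exceed 9.

9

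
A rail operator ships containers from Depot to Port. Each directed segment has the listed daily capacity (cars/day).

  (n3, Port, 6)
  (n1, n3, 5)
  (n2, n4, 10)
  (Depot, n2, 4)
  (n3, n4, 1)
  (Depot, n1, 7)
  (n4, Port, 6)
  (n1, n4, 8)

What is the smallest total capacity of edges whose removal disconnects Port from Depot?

11

Augment Depot→n1→n3→Port: bottleneck 5, flow now 5.
Augment Depot→n1→n4→Port: bottleneck 2, flow now 7.
Augment Depot→n2→n4→Port: bottleneck 4, flow now 11.
No augmenting path remains; maximum flow = 11.
By max-flow min-cut, the minimum cut capacity equals the max flow.
In the residual graph, reachable from Depot: {Depot}.
Min-cut edges: Depot→n1 (7), Depot→n2 (4); capacity 7 + 4 = 11.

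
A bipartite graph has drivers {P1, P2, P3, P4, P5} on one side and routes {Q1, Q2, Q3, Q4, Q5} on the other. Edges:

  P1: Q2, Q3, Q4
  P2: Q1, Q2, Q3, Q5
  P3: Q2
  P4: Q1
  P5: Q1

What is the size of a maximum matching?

Unit-capacity flow: source→left, listed edges, right→sink; max matching = max flow.
Augmenting path P1→Q2 (+1); matched 1.
Augmenting path P2→Q1 (+1); matched 2.
Augmenting path P3→Q2→P1→Q3 (+1); matched 3.
Augmenting path P4→Q1→P2→Q5 (+1); matched 4.
No augmenting path remains; maximum matching = 4.
König certificate: {P1, P2, P3, Q1} is a vertex cover of size 4 (every listed pair touches it), so no matching can be larger.

4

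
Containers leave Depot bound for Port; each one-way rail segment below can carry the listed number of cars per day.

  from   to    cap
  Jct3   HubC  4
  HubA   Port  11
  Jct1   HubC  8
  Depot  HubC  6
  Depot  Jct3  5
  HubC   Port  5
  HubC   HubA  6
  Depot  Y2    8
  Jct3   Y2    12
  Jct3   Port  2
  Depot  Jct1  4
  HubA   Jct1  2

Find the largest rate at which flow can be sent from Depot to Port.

Augment Depot→Jct3→Port: bottleneck 2, flow now 2.
Augment Depot→HubC→Port: bottleneck 5, flow now 7.
Augment Depot→HubC→HubA→Port: bottleneck 1, flow now 8.
Augment Depot→Jct3→HubC→HubA→Port: bottleneck 3, flow now 11.
Augment Depot→Jct1→HubC→HubA→Port: bottleneck 2, flow now 13.
No augmenting path remains; maximum flow = 13.
In the residual graph, reachable from Depot: {Depot, Jct3, Jct1, HubC, Y2}.
Min-cut edges: Jct3→Port (2), HubC→HubA (6), HubC→Port (5); capacity 2 + 6 + 5 = 13.
This cut is saturated, so no flow can exceed 13.

13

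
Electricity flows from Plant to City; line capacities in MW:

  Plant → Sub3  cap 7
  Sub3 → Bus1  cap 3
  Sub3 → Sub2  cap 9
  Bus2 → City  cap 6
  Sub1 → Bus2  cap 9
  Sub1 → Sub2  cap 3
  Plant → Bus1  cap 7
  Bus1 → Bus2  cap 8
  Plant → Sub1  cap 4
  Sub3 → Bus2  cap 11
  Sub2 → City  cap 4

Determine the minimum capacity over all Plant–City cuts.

Augment Plant→Sub1→Bus2→City: bottleneck 4, flow now 4.
Augment Plant→Bus1→Bus2→City: bottleneck 2, flow now 6.
Augment Plant→Sub3→Sub2→City: bottleneck 4, flow now 10.
No augmenting path remains; maximum flow = 10.
By max-flow min-cut, the minimum cut capacity equals the max flow.
In the residual graph, reachable from Plant: {Plant, Sub1, Bus1, Sub3, Bus2, Sub2}.
Min-cut edges: Bus2→City (6), Sub2→City (4); capacity 6 + 4 = 10.

10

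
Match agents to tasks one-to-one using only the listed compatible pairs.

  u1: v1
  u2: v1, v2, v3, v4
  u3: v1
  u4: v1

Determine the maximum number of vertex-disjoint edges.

2

Unit-capacity flow: source→left, listed edges, right→sink; max matching = max flow.
Augmenting path u1→v1 (+1); matched 1.
Augmenting path u2→v2 (+1); matched 2.
No augmenting path remains; maximum matching = 2.
König certificate: {u2, v1} is a vertex cover of size 2 (every listed pair touches it), so no matching can be larger.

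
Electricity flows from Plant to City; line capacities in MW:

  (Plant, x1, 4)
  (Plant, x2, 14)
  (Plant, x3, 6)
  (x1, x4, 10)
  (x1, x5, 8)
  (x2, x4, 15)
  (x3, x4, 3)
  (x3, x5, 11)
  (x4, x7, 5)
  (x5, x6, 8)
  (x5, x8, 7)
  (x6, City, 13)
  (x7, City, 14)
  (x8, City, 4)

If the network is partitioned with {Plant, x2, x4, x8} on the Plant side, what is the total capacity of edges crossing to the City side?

Edges leaving {Plant, x2, x4, x8}: Plant→x1 (4), Plant→x3 (6), x4→x7 (5), x8→City (4).
Cut capacity = 4 + 6 + 5 + 4 = 19.

19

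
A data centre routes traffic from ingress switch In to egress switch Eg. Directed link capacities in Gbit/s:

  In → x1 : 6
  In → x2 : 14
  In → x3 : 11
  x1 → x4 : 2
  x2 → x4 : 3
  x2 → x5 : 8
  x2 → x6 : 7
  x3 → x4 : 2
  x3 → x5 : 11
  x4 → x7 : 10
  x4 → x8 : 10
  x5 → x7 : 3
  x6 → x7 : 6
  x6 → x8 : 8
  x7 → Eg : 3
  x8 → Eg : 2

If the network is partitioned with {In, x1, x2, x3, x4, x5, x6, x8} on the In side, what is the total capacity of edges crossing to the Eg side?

21

Edges leaving {In, x1, x2, x3, x4, x5, x6, x8}: x4→x7 (10), x5→x7 (3), x6→x7 (6), x8→Eg (2).
Cut capacity = 10 + 3 + 6 + 2 = 21.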